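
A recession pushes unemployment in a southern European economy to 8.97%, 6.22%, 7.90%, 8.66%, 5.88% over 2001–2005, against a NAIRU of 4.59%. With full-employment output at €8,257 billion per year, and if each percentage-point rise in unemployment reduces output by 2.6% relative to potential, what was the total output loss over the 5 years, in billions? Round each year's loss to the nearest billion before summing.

Year 2001: gap = -2.6 × (8.97 - 4.59) = -11.388%, loss ≈ 8257 × 11.388/100 ≈ 940.
Year 2002: gap = -2.6 × (6.22 - 4.59) = -4.238%, loss ≈ 8257 × 4.238/100 ≈ 350.
Year 2003: gap = -2.6 × (7.9 - 4.59) = -8.606%, loss ≈ 8257 × 8.606/100 ≈ 711.
Year 2004: gap = -2.6 × (8.66 - 4.59) = -10.582%, loss ≈ 8257 × 10.582/100 ≈ 874.
Year 2005: gap = -2.6 × (5.88 - 4.59) = -3.354%, loss ≈ 8257 × 3.354/100 ≈ 277.
Total lost output = 940 + 350 + 711 + 874 + 277 = 3152 billion.

€3,152 billion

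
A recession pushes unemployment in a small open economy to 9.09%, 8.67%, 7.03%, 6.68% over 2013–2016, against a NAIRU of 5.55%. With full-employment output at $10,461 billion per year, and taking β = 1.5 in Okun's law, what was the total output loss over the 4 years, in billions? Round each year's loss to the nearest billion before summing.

Year 2013: gap = -1.5 × (9.09 - 5.55) = -5.31%, loss ≈ 10461 × 5.31/100 ≈ 555.
Year 2014: gap = -1.5 × (8.67 - 5.55) = -4.68%, loss ≈ 10461 × 4.68/100 ≈ 490.
Year 2015: gap = -1.5 × (7.03 - 5.55) = -2.22%, loss ≈ 10461 × 2.22/100 ≈ 232.
Year 2016: gap = -1.5 × (6.68 - 5.55) = -1.695%, loss ≈ 10461 × 1.695/100 ≈ 177.
Total lost output = 555 + 490 + 232 + 177 = 1454 billion.

$1,454 billion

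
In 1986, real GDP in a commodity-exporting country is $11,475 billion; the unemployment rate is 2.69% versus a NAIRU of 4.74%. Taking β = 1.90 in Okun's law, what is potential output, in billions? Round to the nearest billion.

$11,045 billion

Unemployment gap = 2.69 - 4.74 = -2.05 points, so output gap = -1.9 × (-2.05) = 3.895%.
Since Y = Y* × (1 + gap/100), Y* = 11475/1.03895 ≈ 11045 billion.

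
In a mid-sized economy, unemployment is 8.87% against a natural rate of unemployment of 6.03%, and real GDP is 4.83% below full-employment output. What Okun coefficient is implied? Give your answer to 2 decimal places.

Okun's law: output gap = -β × (u - u*).
-4.83 = -β × (8.87 - 6.03) = -β × 2.84, so β = 4.83/2.84 = 1.70.

β ≈ 1.70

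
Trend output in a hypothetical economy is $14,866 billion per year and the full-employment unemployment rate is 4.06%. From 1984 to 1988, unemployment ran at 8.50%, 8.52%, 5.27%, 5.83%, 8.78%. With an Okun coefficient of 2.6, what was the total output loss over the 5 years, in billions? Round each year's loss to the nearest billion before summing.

$6,416 billion

Year 1984: gap = -2.6 × (8.5 - 4.06) = -11.544%, loss ≈ 14866 × 11.544/100 ≈ 1716.
Year 1985: gap = -2.6 × (8.52 - 4.06) = -11.596%, loss ≈ 14866 × 11.596/100 ≈ 1724.
Year 1986: gap = -2.6 × (5.27 - 4.06) = -3.146%, loss ≈ 14866 × 3.146/100 ≈ 468.
Year 1987: gap = -2.6 × (5.83 - 4.06) = -4.602%, loss ≈ 14866 × 4.602/100 ≈ 684.
Year 1988: gap = -2.6 × (8.78 - 4.06) = -12.272%, loss ≈ 14866 × 12.272/100 ≈ 1824.
Total lost output = 1716 + 1724 + 468 + 684 + 1824 = 6416 billion.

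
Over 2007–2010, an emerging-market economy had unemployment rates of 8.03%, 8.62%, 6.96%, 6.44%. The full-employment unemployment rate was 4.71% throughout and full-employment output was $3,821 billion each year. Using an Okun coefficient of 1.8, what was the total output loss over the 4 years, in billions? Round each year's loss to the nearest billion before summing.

$771 billion

Year 2007: gap = -1.8 × (8.03 - 4.71) = -5.976%, loss ≈ 3821 × 5.976/100 ≈ 228.
Year 2008: gap = -1.8 × (8.62 - 4.71) = -7.038%, loss ≈ 3821 × 7.038/100 ≈ 269.
Year 2009: gap = -1.8 × (6.96 - 4.71) = -4.05%, loss ≈ 3821 × 4.05/100 ≈ 155.
Year 2010: gap = -1.8 × (6.44 - 4.71) = -3.114%, loss ≈ 3821 × 3.114/100 ≈ 119.
Total lost output = 228 + 269 + 155 + 119 = 771 billion.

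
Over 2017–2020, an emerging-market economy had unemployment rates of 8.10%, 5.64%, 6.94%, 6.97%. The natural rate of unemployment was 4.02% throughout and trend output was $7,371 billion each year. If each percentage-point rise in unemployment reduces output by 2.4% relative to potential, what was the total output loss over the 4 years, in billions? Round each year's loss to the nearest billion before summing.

$2,048 billion

Year 2017: gap = -2.4 × (8.1 - 4.02) = -9.792%, loss ≈ 7371 × 9.792/100 ≈ 722.
Year 2018: gap = -2.4 × (5.64 - 4.02) = -3.888%, loss ≈ 7371 × 3.888/100 ≈ 287.
Year 2019: gap = -2.4 × (6.94 - 4.02) = -7.008%, loss ≈ 7371 × 7.008/100 ≈ 517.
Year 2020: gap = -2.4 × (6.97 - 4.02) = -7.08%, loss ≈ 7371 × 7.08/100 ≈ 522.
Total lost output = 722 + 287 + 517 + 522 = 2048 billion.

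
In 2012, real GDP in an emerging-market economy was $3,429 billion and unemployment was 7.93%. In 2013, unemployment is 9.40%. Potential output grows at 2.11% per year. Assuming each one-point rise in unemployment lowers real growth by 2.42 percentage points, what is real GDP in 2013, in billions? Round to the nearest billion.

Δu = 9.4 - 7.93 = 1.47 points.
Okun's law (growth form): g_Y = g_Y* - β × Δu = 2.11 - 2.42 × (1.47) = 2.11 - 3.5574 = -1.4474%.
Real GDP in the next year = 3429 × (1 - 1.4474/100) = 3429 × 0.985526 ≈ 3379 billion.

$3,379 billion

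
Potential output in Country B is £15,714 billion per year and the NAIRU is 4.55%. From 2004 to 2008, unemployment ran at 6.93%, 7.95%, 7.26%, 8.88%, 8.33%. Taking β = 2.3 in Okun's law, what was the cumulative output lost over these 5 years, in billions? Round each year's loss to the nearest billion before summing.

Year 2004: gap = -2.3 × (6.93 - 4.55) = -5.474%, loss ≈ 15714 × 5.474/100 ≈ 860.
Year 2005: gap = -2.3 × (7.95 - 4.55) = -7.82%, loss ≈ 15714 × 7.82/100 ≈ 1229.
Year 2006: gap = -2.3 × (7.26 - 4.55) = -6.233%, loss ≈ 15714 × 6.233/100 ≈ 979.
Year 2007: gap = -2.3 × (8.88 - 4.55) = -9.959%, loss ≈ 15714 × 9.959/100 ≈ 1565.
Year 2008: gap = -2.3 × (8.33 - 4.55) = -8.694%, loss ≈ 15714 × 8.694/100 ≈ 1366.
Total lost output = 860 + 1229 + 979 + 1565 + 1366 = 5999 billion.

£5,999 billion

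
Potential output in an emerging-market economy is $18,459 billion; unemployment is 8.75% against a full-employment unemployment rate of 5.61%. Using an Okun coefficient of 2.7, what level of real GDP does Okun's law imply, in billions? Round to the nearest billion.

$16,894 billion

Unemployment gap = 8.75 - 5.61 = 3.14 points, so the output gap is -2.7 × 3.14 = -8.478%.
Actual GDP = 18459 × (1 - 8.478/100) = 18459 × 0.91522 ≈ 16894 billion.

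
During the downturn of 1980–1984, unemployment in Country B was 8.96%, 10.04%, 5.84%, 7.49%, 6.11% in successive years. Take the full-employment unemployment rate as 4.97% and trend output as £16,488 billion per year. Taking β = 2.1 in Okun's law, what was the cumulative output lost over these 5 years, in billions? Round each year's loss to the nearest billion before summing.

£4,706 billion

Year 1980: gap = -2.1 × (8.96 - 4.97) = -8.379%, loss ≈ 16488 × 8.379/100 ≈ 1382.
Year 1981: gap = -2.1 × (10.04 - 4.97) = -10.647%, loss ≈ 16488 × 10.647/100 ≈ 1755.
Year 1982: gap = -2.1 × (5.84 - 4.97) = -1.827%, loss ≈ 16488 × 1.827/100 ≈ 301.
Year 1983: gap = -2.1 × (7.49 - 4.97) = -5.292%, loss ≈ 16488 × 5.292/100 ≈ 873.
Year 1984: gap = -2.1 × (6.11 - 4.97) = -2.394%, loss ≈ 16488 × 2.394/100 ≈ 395.
Total lost output = 1382 + 1755 + 301 + 873 + 395 = 4706 billion.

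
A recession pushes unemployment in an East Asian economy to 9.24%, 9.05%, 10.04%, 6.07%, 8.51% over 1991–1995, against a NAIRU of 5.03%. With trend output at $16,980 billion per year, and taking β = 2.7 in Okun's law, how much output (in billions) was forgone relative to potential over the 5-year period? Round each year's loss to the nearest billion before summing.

$8,142 billion

Year 1991: gap = -2.7 × (9.24 - 5.03) = -11.367%, loss ≈ 16980 × 11.367/100 ≈ 1930.
Year 1992: gap = -2.7 × (9.05 - 5.03) = -10.854%, loss ≈ 16980 × 10.854/100 ≈ 1843.
Year 1993: gap = -2.7 × (10.04 - 5.03) = -13.527%, loss ≈ 16980 × 13.527/100 ≈ 2297.
Year 1994: gap = -2.7 × (6.07 - 5.03) = -2.808%, loss ≈ 16980 × 2.808/100 ≈ 477.
Year 1995: gap = -2.7 × (8.51 - 5.03) = -9.396%, loss ≈ 16980 × 9.396/100 ≈ 1595.
Total lost output = 1930 + 1843 + 2297 + 477 + 1595 = 8142 billion.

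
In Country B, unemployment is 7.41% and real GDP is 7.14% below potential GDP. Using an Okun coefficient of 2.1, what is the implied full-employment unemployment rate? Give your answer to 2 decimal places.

From Okun's law, u - u* = -(output gap)/β = -(-7.14)/2.1 = 3.4 points.
So u* = 7.41 - 3.4 = 4.01%.

4.01%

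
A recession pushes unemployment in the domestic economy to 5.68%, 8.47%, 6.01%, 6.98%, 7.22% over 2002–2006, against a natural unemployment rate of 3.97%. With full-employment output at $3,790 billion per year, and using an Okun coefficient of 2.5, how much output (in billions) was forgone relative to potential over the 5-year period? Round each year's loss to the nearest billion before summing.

Year 2002: gap = -2.5 × (5.68 - 3.97) = -4.275%, loss ≈ 3790 × 4.275/100 ≈ 162.
Year 2003: gap = -2.5 × (8.47 - 3.97) = -11.25%, loss ≈ 3790 × 11.25/100 ≈ 426.
Year 2004: gap = -2.5 × (6.01 - 3.97) = -5.1%, loss ≈ 3790 × 5.1/100 ≈ 193.
Year 2005: gap = -2.5 × (6.98 - 3.97) = -7.525%, loss ≈ 3790 × 7.525/100 ≈ 285.
Year 2006: gap = -2.5 × (7.22 - 3.97) = -8.125%, loss ≈ 3790 × 8.125/100 ≈ 308.
Total lost output = 162 + 426 + 193 + 285 + 308 = 1374 billion.

$1,374 billion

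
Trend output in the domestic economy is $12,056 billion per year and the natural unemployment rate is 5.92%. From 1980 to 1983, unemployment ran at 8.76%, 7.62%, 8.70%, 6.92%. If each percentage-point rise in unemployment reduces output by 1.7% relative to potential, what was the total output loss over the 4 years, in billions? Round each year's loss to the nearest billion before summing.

Year 1980: gap = -1.7 × (8.76 - 5.92) = -4.828%, loss ≈ 12056 × 4.828/100 ≈ 582.
Year 1981: gap = -1.7 × (7.62 - 5.92) = -2.89%, loss ≈ 12056 × 2.89/100 ≈ 348.
Year 1982: gap = -1.7 × (8.7 - 5.92) = -4.726%, loss ≈ 12056 × 4.726/100 ≈ 570.
Year 1983: gap = -1.7 × (6.92 - 5.92) = -1.7%, loss ≈ 12056 × 1.7/100 ≈ 205.
Total lost output = 582 + 348 + 570 + 205 = 1705 billion.

$1,705 billion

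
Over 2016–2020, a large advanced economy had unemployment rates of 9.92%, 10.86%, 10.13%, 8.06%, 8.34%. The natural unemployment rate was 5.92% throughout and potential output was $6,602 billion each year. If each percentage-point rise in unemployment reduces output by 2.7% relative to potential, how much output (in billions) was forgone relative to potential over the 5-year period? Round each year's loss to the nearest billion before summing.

Year 2016: gap = -2.7 × (9.92 - 5.92) = -10.8%, loss ≈ 6602 × 10.8/100 ≈ 713.
Year 2017: gap = -2.7 × (10.86 - 5.92) = -13.338%, loss ≈ 6602 × 13.338/100 ≈ 881.
Year 2018: gap = -2.7 × (10.13 - 5.92) = -11.367%, loss ≈ 6602 × 11.367/100 ≈ 750.
Year 2019: gap = -2.7 × (8.06 - 5.92) = -5.778%, loss ≈ 6602 × 5.778/100 ≈ 381.
Year 2020: gap = -2.7 × (8.34 - 5.92) = -6.534%, loss ≈ 6602 × 6.534/100 ≈ 431.
Total lost output = 713 + 881 + 750 + 381 + 431 = 3156 billion.

$3,156 billion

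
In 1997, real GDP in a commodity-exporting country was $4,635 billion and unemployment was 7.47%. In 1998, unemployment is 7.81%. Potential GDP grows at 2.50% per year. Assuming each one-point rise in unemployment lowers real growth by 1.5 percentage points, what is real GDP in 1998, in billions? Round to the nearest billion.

$4,727 billion

Δu = 7.81 - 7.47 = 0.34 points.
Okun's law (growth form): g_Y = g_Y* - β × Δu = 2.50 - 1.5 × (0.34) = 2.5 - 0.51 = 1.99%.
Real GDP in the next year = 4635 × (1 + 1.99/100) = 4635 × 1.0199 ≈ 4727 billion.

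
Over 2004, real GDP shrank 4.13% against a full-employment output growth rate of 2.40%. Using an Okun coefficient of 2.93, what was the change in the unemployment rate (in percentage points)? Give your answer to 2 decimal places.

2.23 percentage points

Growth-rate Okun's law: g_Y = g_Y* - β × Δu, so Δu = (g_Y* - g_Y)/β.
Δu = (2.4 + 4.13)/2.93 = 6.53/2.93 = 2.23 percentage points.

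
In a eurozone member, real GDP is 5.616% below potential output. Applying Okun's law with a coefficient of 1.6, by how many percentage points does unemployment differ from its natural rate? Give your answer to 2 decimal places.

Okun's law: output gap = -β × (u - u*), so u - u* = -(output gap)/β.
u - u* = -(-5.616)/1.6 = 3.51 percentage points.

3.51 percentage points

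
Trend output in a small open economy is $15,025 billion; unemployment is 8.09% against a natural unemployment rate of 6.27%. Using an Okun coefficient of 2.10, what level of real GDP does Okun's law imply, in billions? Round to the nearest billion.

Unemployment gap = 8.09 - 6.27 = 1.82 points, so the output gap is -2.1 × 1.82 = -3.822%.
Actual GDP = 15025 × (1 - 3.822/100) = 15025 × 0.96178 ≈ 14451 billion.

$14,451 billion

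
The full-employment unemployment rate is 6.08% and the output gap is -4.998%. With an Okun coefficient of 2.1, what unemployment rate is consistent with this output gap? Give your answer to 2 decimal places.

8.46%

From Okun's law, u - u* = -(output gap)/β = -(-4.998)/2.1 = 2.38 points.
So u = 6.08 + 2.38 = 8.46%.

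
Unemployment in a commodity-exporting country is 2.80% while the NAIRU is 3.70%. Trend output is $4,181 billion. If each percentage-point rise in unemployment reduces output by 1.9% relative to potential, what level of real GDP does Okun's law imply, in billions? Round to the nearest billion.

$4,252 billion

Unemployment gap = 2.8 - 3.7 = -0.9 points, so the output gap is -1.9 × (-0.9) = 1.71%.
Actual GDP = 4181 × (1 + 1.71/100) = 4181 × 1.0171 ≈ 4252 billion.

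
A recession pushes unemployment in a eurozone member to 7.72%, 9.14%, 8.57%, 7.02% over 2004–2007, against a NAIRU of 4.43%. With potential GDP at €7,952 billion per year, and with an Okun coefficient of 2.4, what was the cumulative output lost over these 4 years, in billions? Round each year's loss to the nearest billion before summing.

Year 2004: gap = -2.4 × (7.72 - 4.43) = -7.896%, loss ≈ 7952 × 7.896/100 ≈ 628.
Year 2005: gap = -2.4 × (9.14 - 4.43) = -11.304%, loss ≈ 7952 × 11.304/100 ≈ 899.
Year 2006: gap = -2.4 × (8.57 - 4.43) = -9.936%, loss ≈ 7952 × 9.936/100 ≈ 790.
Year 2007: gap = -2.4 × (7.02 - 4.43) = -6.216%, loss ≈ 7952 × 6.216/100 ≈ 494.
Total lost output = 628 + 899 + 790 + 494 = 2811 billion.

€2,811 billion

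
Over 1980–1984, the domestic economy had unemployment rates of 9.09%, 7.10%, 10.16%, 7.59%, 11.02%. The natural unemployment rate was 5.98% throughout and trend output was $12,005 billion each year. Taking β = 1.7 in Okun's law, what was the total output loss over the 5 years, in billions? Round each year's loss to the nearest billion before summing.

Year 1980: gap = -1.7 × (9.09 - 5.98) = -5.287%, loss ≈ 12005 × 5.287/100 ≈ 635.
Year 1981: gap = -1.7 × (7.1 - 5.98) = -1.904%, loss ≈ 12005 × 1.904/100 ≈ 229.
Year 1982: gap = -1.7 × (10.16 - 5.98) = -7.106%, loss ≈ 12005 × 7.106/100 ≈ 853.
Year 1983: gap = -1.7 × (7.59 - 5.98) = -2.737%, loss ≈ 12005 × 2.737/100 ≈ 329.
Year 1984: gap = -1.7 × (11.02 - 5.98) = -8.568%, loss ≈ 12005 × 8.568/100 ≈ 1029.
Total lost output = 635 + 229 + 853 + 329 + 1029 = 3075 billion.

$3,075 billion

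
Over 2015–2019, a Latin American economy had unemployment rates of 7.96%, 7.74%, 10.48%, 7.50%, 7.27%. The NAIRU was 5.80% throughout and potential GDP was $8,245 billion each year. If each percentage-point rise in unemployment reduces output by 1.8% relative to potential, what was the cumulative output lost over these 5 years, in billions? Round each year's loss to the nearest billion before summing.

Year 2015: gap = -1.8 × (7.96 - 5.8) = -3.888%, loss ≈ 8245 × 3.888/100 ≈ 321.
Year 2016: gap = -1.8 × (7.74 - 5.8) = -3.492%, loss ≈ 8245 × 3.492/100 ≈ 288.
Year 2017: gap = -1.8 × (10.48 - 5.8) = -8.424%, loss ≈ 8245 × 8.424/100 ≈ 695.
Year 2018: gap = -1.8 × (7.5 - 5.8) = -3.06%, loss ≈ 8245 × 3.06/100 ≈ 252.
Year 2019: gap = -1.8 × (7.27 - 5.8) = -2.646%, loss ≈ 8245 × 2.646/100 ≈ 218.
Total lost output = 321 + 288 + 695 + 252 + 218 = 1774 billion.

$1,774 billion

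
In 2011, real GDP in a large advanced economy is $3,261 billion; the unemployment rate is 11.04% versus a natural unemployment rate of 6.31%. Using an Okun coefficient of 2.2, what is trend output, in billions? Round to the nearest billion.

$3,640 billion

Unemployment gap = 11.04 - 6.31 = 4.73 points, so output gap = -2.2 × 4.73 = -10.406%.
Since Y = Y* × (1 + gap/100), Y* = 3261/0.89594 ≈ 3640 billion.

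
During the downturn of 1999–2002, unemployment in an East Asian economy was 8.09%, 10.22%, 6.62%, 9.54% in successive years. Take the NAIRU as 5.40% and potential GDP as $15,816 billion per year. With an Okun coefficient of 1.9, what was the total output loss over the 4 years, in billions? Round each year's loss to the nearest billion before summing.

Year 1999: gap = -1.9 × (8.09 - 5.4) = -5.111%, loss ≈ 15816 × 5.111/100 ≈ 808.
Year 2000: gap = -1.9 × (10.22 - 5.4) = -9.158%, loss ≈ 15816 × 9.158/100 ≈ 1448.
Year 2001: gap = -1.9 × (6.62 - 5.4) = -2.318%, loss ≈ 15816 × 2.318/100 ≈ 367.
Year 2002: gap = -1.9 × (9.54 - 5.4) = -7.866%, loss ≈ 15816 × 7.866/100 ≈ 1244.
Total lost output = 808 + 1448 + 367 + 1244 = 3867 billion.

$3,867 billion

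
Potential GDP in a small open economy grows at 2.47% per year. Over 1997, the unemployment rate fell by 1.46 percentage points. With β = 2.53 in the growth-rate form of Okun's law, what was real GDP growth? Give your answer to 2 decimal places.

6.16%

Growth-rate Okun's law: g_Y = g_Y* - β × Δu.
g_Y = 2.47 - 2.53 × (-1.46) = 2.47 + 3.6938 = 6.1638%, i.e. 6.16% to 2 d.p.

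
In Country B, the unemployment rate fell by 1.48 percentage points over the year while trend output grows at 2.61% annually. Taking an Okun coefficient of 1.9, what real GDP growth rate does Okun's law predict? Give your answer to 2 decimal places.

5.42%

Growth-rate Okun's law: g_Y = g_Y* - β × Δu.
g_Y = 2.61 - 1.9 × (-1.48) = 2.61 + 2.812 = 5.422%, i.e. 5.42% to 2 d.p.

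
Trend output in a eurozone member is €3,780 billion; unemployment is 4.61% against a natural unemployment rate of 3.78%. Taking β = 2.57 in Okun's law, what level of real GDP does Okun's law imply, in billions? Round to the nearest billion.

Unemployment gap = 4.61 - 3.78 = 0.83 points, so the output gap is -2.57 × 0.83 = -2.1331%.
Actual GDP = 3780 × (1 - 2.1331/100) = 3780 × 0.978669 ≈ 3699 billion.

€3,699 billion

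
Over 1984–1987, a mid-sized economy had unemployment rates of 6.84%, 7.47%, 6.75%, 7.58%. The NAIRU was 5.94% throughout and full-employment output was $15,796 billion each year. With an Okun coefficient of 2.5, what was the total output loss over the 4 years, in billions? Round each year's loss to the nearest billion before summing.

Year 1984: gap = -2.5 × (6.84 - 5.94) = -2.25%, loss ≈ 15796 × 2.25/100 ≈ 355.
Year 1985: gap = -2.5 × (7.47 - 5.94) = -3.825%, loss ≈ 15796 × 3.825/100 ≈ 604.
Year 1986: gap = -2.5 × (6.75 - 5.94) = -2.025%, loss ≈ 15796 × 2.025/100 ≈ 320.
Year 1987: gap = -2.5 × (7.58 - 5.94) = -4.1%, loss ≈ 15796 × 4.1/100 ≈ 648.
Total lost output = 355 + 604 + 320 + 648 = 1927 billion.

$1,927 billion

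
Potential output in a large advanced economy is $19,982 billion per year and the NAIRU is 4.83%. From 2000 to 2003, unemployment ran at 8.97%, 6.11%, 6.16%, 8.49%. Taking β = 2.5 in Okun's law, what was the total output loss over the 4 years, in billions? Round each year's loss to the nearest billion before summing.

$5,199 billion

Year 2000: gap = -2.5 × (8.97 - 4.83) = -10.35%, loss ≈ 19982 × 10.35/100 ≈ 2068.
Year 2001: gap = -2.5 × (6.11 - 4.83) = -3.2%, loss ≈ 19982 × 3.2/100 ≈ 639.
Year 2002: gap = -2.5 × (6.16 - 4.83) = -3.325%, loss ≈ 19982 × 3.325/100 ≈ 664.
Year 2003: gap = -2.5 × (8.49 - 4.83) = -9.15%, loss ≈ 19982 × 9.15/100 ≈ 1828.
Total lost output = 2068 + 639 + 664 + 1828 = 5199 billion.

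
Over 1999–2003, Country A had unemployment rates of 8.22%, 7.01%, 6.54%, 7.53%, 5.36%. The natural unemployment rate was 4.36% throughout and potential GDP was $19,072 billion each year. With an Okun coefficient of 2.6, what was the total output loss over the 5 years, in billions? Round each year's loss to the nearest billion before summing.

$6,377 billion

Year 1999: gap = -2.6 × (8.22 - 4.36) = -10.036%, loss ≈ 19072 × 10.036/100 ≈ 1914.
Year 2000: gap = -2.6 × (7.01 - 4.36) = -6.89%, loss ≈ 19072 × 6.89/100 ≈ 1314.
Year 2001: gap = -2.6 × (6.54 - 4.36) = -5.668%, loss ≈ 19072 × 5.668/100 ≈ 1081.
Year 2002: gap = -2.6 × (7.53 - 4.36) = -8.242%, loss ≈ 19072 × 8.242/100 ≈ 1572.
Year 2003: gap = -2.6 × (5.36 - 4.36) = -2.6%, loss ≈ 19072 × 2.6/100 ≈ 496.
Total lost output = 1914 + 1314 + 1081 + 1572 + 496 = 6377 billion.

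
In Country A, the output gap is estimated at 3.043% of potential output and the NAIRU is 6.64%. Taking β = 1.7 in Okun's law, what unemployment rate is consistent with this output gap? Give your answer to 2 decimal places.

From Okun's law, u - u* = -(output gap)/β = -(3.043)/1.7 = -1.79 points.
So u = 6.64 - 1.79 = 4.85%.

4.85%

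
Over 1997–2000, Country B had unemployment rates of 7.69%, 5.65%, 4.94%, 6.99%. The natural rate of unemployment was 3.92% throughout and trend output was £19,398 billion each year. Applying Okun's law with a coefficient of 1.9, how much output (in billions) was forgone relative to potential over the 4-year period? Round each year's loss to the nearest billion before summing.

Year 1997: gap = -1.9 × (7.69 - 3.92) = -7.163%, loss ≈ 19398 × 7.163/100 ≈ 1389.
Year 1998: gap = -1.9 × (5.65 - 3.92) = -3.287%, loss ≈ 19398 × 3.287/100 ≈ 638.
Year 1999: gap = -1.9 × (4.94 - 3.92) = -1.938%, loss ≈ 19398 × 1.938/100 ≈ 376.
Year 2000: gap = -1.9 × (6.99 - 3.92) = -5.833%, loss ≈ 19398 × 5.833/100 ≈ 1131.
Total lost output = 1389 + 638 + 376 + 1131 = 3534 billion.

£3,534 billion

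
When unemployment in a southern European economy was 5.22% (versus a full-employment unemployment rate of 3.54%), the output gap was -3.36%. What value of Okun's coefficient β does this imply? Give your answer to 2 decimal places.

Okun's law: output gap = -β × (u - u*).
-3.36 = -β × (5.22 - 3.54) = -β × 1.68, so β = 3.36/1.68 = 2.00.

β ≈ 2.00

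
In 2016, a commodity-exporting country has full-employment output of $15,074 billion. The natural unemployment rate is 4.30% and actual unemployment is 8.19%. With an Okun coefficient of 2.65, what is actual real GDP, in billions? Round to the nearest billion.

Unemployment gap = 8.19 - 4.3 = 3.89 points, so the output gap is -2.65 × 3.89 = -10.3085%.
Actual GDP = 15074 × (1 - 10.3085/100) = 15074 × 0.896915 ≈ 13520 billion.

$13,520 billion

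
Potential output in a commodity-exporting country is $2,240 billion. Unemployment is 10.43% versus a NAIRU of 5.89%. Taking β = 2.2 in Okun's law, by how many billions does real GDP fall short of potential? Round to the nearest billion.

$224 billion

Output gap = -2.2 × (10.43 - 5.89) = -2.2 × 4.54 = -9.988%.
Actual GDP ≈ 2240 × 0.90012 ≈ 2016 billion, so the shortfall is 2240 - 2016 = 224 billion.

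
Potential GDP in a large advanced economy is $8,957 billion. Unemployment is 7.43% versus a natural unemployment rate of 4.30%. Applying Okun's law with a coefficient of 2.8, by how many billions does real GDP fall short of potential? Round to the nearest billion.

Output gap = -2.8 × (7.43 - 4.3) = -2.8 × 3.13 = -8.764%.
Actual GDP ≈ 8957 × 0.91236 ≈ 8172 billion, so the shortfall is 8957 - 8172 = 785 billion.

$785 billion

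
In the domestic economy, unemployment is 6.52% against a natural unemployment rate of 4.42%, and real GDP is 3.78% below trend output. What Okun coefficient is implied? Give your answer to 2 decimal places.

β ≈ 1.80

Okun's law: output gap = -β × (u - u*).
-3.78 = -β × (6.52 - 4.42) = -β × 2.1, so β = 3.78/2.1 = 1.80.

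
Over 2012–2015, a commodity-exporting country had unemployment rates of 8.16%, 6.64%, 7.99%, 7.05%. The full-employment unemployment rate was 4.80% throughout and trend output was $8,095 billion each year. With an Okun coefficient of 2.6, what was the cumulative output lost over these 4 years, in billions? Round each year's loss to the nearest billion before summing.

$2,239 billion

Year 2012: gap = -2.6 × (8.16 - 4.8) = -8.736%, loss ≈ 8095 × 8.736/100 ≈ 707.
Year 2013: gap = -2.6 × (6.64 - 4.8) = -4.784%, loss ≈ 8095 × 4.784/100 ≈ 387.
Year 2014: gap = -2.6 × (7.99 - 4.8) = -8.294%, loss ≈ 8095 × 8.294/100 ≈ 671.
Year 2015: gap = -2.6 × (7.05 - 4.8) = -5.85%, loss ≈ 8095 × 5.85/100 ≈ 474.
Total lost output = 707 + 387 + 671 + 474 = 2239 billion.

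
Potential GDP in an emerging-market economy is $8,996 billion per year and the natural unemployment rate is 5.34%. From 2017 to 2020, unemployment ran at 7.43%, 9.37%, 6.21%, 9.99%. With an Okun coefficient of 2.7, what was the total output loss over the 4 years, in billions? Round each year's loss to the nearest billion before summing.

$2,827 billion

Year 2017: gap = -2.7 × (7.43 - 5.34) = -5.643%, loss ≈ 8996 × 5.643/100 ≈ 508.
Year 2018: gap = -2.7 × (9.37 - 5.34) = -10.881%, loss ≈ 8996 × 10.881/100 ≈ 979.
Year 2019: gap = -2.7 × (6.21 - 5.34) = -2.349%, loss ≈ 8996 × 2.349/100 ≈ 211.
Year 2020: gap = -2.7 × (9.99 - 5.34) = -12.555%, loss ≈ 8996 × 12.555/100 ≈ 1129.
Total lost output = 508 + 979 + 211 + 1129 = 2827 billion.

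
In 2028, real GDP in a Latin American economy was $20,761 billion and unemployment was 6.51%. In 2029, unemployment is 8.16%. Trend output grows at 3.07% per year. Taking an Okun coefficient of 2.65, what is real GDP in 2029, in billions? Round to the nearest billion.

Δu = 8.16 - 6.51 = 1.65 points.
Okun's law (growth form): g_Y = g_Y* - β × Δu = 3.07 - 2.65 × (1.65) = 3.07 - 4.3725 = -1.3025%.
Real GDP in the next year = 20761 × (1 - 1.3025/100) = 20761 × 0.986975 ≈ 20491 billion.

$20,491 billion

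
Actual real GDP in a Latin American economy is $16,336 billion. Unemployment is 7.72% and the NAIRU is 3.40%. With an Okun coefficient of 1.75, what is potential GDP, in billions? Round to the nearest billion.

Unemployment gap = 7.72 - 3.4 = 4.32 points, so output gap = -1.75 × 4.32 = -7.56%.
Since Y = Y* × (1 + gap/100), Y* = 16336/0.9244 ≈ 17672 billion.

$17,672 billion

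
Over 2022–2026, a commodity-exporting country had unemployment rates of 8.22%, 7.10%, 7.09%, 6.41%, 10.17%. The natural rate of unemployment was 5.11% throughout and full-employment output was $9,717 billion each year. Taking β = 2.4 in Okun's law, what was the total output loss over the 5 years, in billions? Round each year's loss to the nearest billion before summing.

$3,134 billion

Year 2022: gap = -2.4 × (8.22 - 5.11) = -7.464%, loss ≈ 9717 × 7.464/100 ≈ 725.
Year 2023: gap = -2.4 × (7.1 - 5.11) = -4.776%, loss ≈ 9717 × 4.776/100 ≈ 464.
Year 2024: gap = -2.4 × (7.09 - 5.11) = -4.752%, loss ≈ 9717 × 4.752/100 ≈ 462.
Year 2025: gap = -2.4 × (6.41 - 5.11) = -3.12%, loss ≈ 9717 × 3.12/100 ≈ 303.
Year 2026: gap = -2.4 × (10.17 - 5.11) = -12.144%, loss ≈ 9717 × 12.144/100 ≈ 1180.
Total lost output = 725 + 464 + 462 + 303 + 1180 = 3134 billion.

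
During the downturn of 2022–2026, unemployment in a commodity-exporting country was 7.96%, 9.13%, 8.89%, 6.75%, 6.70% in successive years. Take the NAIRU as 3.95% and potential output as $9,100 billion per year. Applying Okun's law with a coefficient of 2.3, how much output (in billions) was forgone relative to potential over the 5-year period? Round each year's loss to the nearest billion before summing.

$4,119 billion

Year 2022: gap = -2.3 × (7.96 - 3.95) = -9.223%, loss ≈ 9100 × 9.223/100 ≈ 839.
Year 2023: gap = -2.3 × (9.13 - 3.95) = -11.914%, loss ≈ 9100 × 11.914/100 ≈ 1084.
Year 2024: gap = -2.3 × (8.89 - 3.95) = -11.362%, loss ≈ 9100 × 11.362/100 ≈ 1034.
Year 2025: gap = -2.3 × (6.75 - 3.95) = -6.44%, loss ≈ 9100 × 6.44/100 ≈ 586.
Year 2026: gap = -2.3 × (6.7 - 3.95) = -6.325%, loss ≈ 9100 × 6.325/100 ≈ 576.
Total lost output = 839 + 1084 + 1034 + 586 + 576 = 4119 billion.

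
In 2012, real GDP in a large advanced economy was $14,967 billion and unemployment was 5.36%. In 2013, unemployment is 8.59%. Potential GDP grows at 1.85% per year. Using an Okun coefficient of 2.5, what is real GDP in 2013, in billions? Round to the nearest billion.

$14,035 billion

Δu = 8.59 - 5.36 = 3.23 points.
Okun's law (growth form): g_Y = g_Y* - β × Δu = 1.85 - 2.5 × (3.23) = 1.85 - 8.075 = -6.225%.
Real GDP in the next year = 14967 × (1 - 6.225/100) = 14967 × 0.93775 ≈ 14035 billion.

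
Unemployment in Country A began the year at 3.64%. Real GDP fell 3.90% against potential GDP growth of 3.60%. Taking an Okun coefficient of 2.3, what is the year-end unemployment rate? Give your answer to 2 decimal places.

Growth-rate Okun's law: g_Y = g_Y* - β × Δu, so Δu = (g_Y* - g_Y)/β.
Δu = (3.6 + 3.9)/2.3 = 7.5/2.3 = 3.26 percentage points.
Year-end unemployment = 3.64 + 3.26 = 6.90%.

6.90%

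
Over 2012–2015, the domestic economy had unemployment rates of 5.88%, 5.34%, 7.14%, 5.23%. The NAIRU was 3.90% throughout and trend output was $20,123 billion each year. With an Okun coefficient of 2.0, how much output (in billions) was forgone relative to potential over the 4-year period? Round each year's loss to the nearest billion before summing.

$3,216 billion

Year 2012: gap = -2.0 × (5.88 - 3.9) = -3.96%, loss ≈ 20123 × 3.96/100 ≈ 797.
Year 2013: gap = -2.0 × (5.34 - 3.9) = -2.88%, loss ≈ 20123 × 2.88/100 ≈ 580.
Year 2014: gap = -2.0 × (7.14 - 3.9) = -6.48%, loss ≈ 20123 × 6.48/100 ≈ 1304.
Year 2015: gap = -2.0 × (5.23 - 3.9) = -2.66%, loss ≈ 20123 × 2.66/100 ≈ 535.
Total lost output = 797 + 580 + 1304 + 535 = 3216 billion.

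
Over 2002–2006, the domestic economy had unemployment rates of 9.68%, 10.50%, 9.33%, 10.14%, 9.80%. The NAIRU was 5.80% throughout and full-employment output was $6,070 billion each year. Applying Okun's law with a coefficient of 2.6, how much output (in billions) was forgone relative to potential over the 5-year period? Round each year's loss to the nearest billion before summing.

Year 2002: gap = -2.6 × (9.68 - 5.8) = -10.088%, loss ≈ 6070 × 10.088/100 ≈ 612.
Year 2003: gap = -2.6 × (10.5 - 5.8) = -12.22%, loss ≈ 6070 × 12.22/100 ≈ 742.
Year 2004: gap = -2.6 × (9.33 - 5.8) = -9.178%, loss ≈ 6070 × 9.178/100 ≈ 557.
Year 2005: gap = -2.6 × (10.14 - 5.8) = -11.284%, loss ≈ 6070 × 11.284/100 ≈ 685.
Year 2006: gap = -2.6 × (9.8 - 5.8) = -10.4%, loss ≈ 6070 × 10.4/100 ≈ 631.
Total lost output = 612 + 742 + 557 + 685 + 631 = 3227 billion.

$3,227 billion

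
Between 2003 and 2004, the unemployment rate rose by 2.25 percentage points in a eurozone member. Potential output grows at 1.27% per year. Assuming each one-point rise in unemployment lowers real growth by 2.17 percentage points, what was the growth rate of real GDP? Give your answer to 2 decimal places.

Growth-rate Okun's law: g_Y = g_Y* - β × Δu.
g_Y = 1.27 - 2.17 × (2.25) = 1.27 - 4.8825 = -3.6125%, i.e. -3.61% to 2 d.p.

-3.61%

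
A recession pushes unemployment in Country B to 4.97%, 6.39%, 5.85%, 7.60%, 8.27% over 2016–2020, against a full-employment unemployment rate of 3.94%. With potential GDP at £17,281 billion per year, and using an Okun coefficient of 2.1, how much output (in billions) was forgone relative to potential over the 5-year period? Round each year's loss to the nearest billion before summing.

£4,855 billion

Year 2016: gap = -2.1 × (4.97 - 3.94) = -2.163%, loss ≈ 17281 × 2.163/100 ≈ 374.
Year 2017: gap = -2.1 × (6.39 - 3.94) = -5.145%, loss ≈ 17281 × 5.145/100 ≈ 889.
Year 2018: gap = -2.1 × (5.85 - 3.94) = -4.011%, loss ≈ 17281 × 4.011/100 ≈ 693.
Year 2019: gap = -2.1 × (7.6 - 3.94) = -7.686%, loss ≈ 17281 × 7.686/100 ≈ 1328.
Year 2020: gap = -2.1 × (8.27 - 3.94) = -9.093%, loss ≈ 17281 × 9.093/100 ≈ 1571.
Total lost output = 374 + 889 + 693 + 1328 + 1571 = 4855 billion.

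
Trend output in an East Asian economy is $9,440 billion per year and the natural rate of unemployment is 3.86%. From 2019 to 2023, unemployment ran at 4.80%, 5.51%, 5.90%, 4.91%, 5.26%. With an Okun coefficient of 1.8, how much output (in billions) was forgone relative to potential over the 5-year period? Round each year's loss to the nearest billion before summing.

$1,203 billion

Year 2019: gap = -1.8 × (4.8 - 3.86) = -1.692%, loss ≈ 9440 × 1.692/100 ≈ 160.
Year 2020: gap = -1.8 × (5.51 - 3.86) = -2.97%, loss ≈ 9440 × 2.97/100 ≈ 280.
Year 2021: gap = -1.8 × (5.9 - 3.86) = -3.672%, loss ≈ 9440 × 3.672/100 ≈ 347.
Year 2022: gap = -1.8 × (4.91 - 3.86) = -1.89%, loss ≈ 9440 × 1.89/100 ≈ 178.
Year 2023: gap = -1.8 × (5.26 - 3.86) = -2.52%, loss ≈ 9440 × 2.52/100 ≈ 238.
Total lost output = 160 + 280 + 347 + 178 + 238 = 1203 billion.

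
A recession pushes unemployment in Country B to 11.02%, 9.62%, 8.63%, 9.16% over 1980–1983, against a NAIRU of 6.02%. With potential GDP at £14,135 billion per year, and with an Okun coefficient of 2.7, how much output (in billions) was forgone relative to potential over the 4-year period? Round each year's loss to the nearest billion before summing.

Year 1980: gap = -2.7 × (11.02 - 6.02) = -13.5%, loss ≈ 14135 × 13.5/100 ≈ 1908.
Year 1981: gap = -2.7 × (9.62 - 6.02) = -9.72%, loss ≈ 14135 × 9.72/100 ≈ 1374.
Year 1982: gap = -2.7 × (8.63 - 6.02) = -7.047%, loss ≈ 14135 × 7.047/100 ≈ 996.
Year 1983: gap = -2.7 × (9.16 - 6.02) = -8.478%, loss ≈ 14135 × 8.478/100 ≈ 1198.
Total lost output = 1908 + 1374 + 996 + 1198 = 5476 billion.

£5,476 billion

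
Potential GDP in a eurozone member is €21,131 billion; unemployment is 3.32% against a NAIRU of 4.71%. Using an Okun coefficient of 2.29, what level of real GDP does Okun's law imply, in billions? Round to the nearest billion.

€21,804 billion

Unemployment gap = 3.32 - 4.71 = -1.39 points, so the output gap is -2.29 × (-1.39) = 3.1831%.
Actual GDP = 21131 × (1 + 3.1831/100) = 21131 × 1.031831 ≈ 21804 billion.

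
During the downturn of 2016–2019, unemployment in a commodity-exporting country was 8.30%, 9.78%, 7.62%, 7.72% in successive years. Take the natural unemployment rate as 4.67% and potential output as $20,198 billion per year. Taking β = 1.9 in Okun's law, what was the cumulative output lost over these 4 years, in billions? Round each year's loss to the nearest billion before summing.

Year 2016: gap = -1.9 × (8.3 - 4.67) = -6.897%, loss ≈ 20198 × 6.897/100 ≈ 1393.
Year 2017: gap = -1.9 × (9.78 - 4.67) = -9.709%, loss ≈ 20198 × 9.709/100 ≈ 1961.
Year 2018: gap = -1.9 × (7.62 - 4.67) = -5.605%, loss ≈ 20198 × 5.605/100 ≈ 1132.
Year 2019: gap = -1.9 × (7.72 - 4.67) = -5.795%, loss ≈ 20198 × 5.795/100 ≈ 1170.
Total lost output = 1393 + 1961 + 1132 + 1170 = 5656 billion.

$5,656 billion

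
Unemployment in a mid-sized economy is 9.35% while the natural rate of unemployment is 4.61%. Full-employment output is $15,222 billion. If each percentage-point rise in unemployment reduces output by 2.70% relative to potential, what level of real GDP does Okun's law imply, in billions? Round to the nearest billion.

Unemployment gap = 9.35 - 4.61 = 4.74 points, so the output gap is -2.7 × 4.74 = -12.798%.
Actual GDP = 15222 × (1 - 12.798/100) = 15222 × 0.87202 ≈ 13274 billion.

$13,274 billion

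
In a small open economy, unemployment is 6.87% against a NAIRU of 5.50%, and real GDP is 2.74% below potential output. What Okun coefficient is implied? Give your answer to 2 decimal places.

β ≈ 2.00

Okun's law: output gap = -β × (u - u*).
-2.74 = -β × (6.87 - 5.5) = -β × 1.37, so β = 2.74/1.37 = 2.00.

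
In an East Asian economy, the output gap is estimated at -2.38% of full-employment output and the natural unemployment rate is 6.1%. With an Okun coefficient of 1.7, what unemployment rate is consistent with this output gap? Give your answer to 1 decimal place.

From Okun's law, u - u* = -(output gap)/β = -(-2.38)/1.7 = 1.4 points.
So u = 6.1 + 1.4 = 7.5%.

7.5%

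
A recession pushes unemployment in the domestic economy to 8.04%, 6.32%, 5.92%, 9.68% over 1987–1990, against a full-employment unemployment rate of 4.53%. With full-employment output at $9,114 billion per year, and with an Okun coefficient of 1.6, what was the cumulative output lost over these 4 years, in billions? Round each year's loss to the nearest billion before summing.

Year 1987: gap = -1.6 × (8.04 - 4.53) = -5.616%, loss ≈ 9114 × 5.616/100 ≈ 512.
Year 1988: gap = -1.6 × (6.32 - 4.53) = -2.864%, loss ≈ 9114 × 2.864/100 ≈ 261.
Year 1989: gap = -1.6 × (5.92 - 4.53) = -2.224%, loss ≈ 9114 × 2.224/100 ≈ 203.
Year 1990: gap = -1.6 × (9.68 - 4.53) = -8.24%, loss ≈ 9114 × 8.24/100 ≈ 751.
Total lost output = 512 + 261 + 203 + 751 = 1727 billion.

$1,727 billion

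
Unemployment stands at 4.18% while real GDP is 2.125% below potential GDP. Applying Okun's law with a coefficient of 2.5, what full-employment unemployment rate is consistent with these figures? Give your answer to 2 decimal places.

From Okun's law, u - u* = -(output gap)/β = -(-2.125)/2.5 = 0.85 points.
So u* = 4.18 - 0.85 = 3.33%.

3.33%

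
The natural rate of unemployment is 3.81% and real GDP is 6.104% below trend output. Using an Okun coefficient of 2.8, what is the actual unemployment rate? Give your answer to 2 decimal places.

From Okun's law, u - u* = -(output gap)/β = -(-6.104)/2.8 = 2.18 points.
So u = 3.81 + 2.18 = 5.99%.

5.99%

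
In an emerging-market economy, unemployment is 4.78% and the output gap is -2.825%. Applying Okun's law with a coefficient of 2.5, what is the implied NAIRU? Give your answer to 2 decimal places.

From Okun's law, u - u* = -(output gap)/β = -(-2.825)/2.5 = 1.13 points.
So u* = 4.78 - 1.13 = 3.65%.

3.65%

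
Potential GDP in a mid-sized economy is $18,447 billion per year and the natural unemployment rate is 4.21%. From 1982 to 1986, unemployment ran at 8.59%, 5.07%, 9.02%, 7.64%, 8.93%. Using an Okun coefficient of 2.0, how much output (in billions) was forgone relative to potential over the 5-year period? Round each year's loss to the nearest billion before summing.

$6,714 billion

Year 1982: gap = -2.0 × (8.59 - 4.21) = -8.76%, loss ≈ 18447 × 8.76/100 ≈ 1616.
Year 1983: gap = -2.0 × (5.07 - 4.21) = -1.72%, loss ≈ 18447 × 1.72/100 ≈ 317.
Year 1984: gap = -2.0 × (9.02 - 4.21) = -9.62%, loss ≈ 18447 × 9.62/100 ≈ 1775.
Year 1985: gap = -2.0 × (7.64 - 4.21) = -6.86%, loss ≈ 18447 × 6.86/100 ≈ 1265.
Year 1986: gap = -2.0 × (8.93 - 4.21) = -9.44%, loss ≈ 18447 × 9.44/100 ≈ 1741.
Total lost output = 1616 + 317 + 1775 + 1265 + 1741 = 6714 billion.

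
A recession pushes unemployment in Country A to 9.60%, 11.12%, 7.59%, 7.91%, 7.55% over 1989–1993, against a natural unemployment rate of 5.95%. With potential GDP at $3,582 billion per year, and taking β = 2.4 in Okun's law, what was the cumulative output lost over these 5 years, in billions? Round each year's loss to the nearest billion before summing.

Year 1989: gap = -2.4 × (9.6 - 5.95) = -8.76%, loss ≈ 3582 × 8.76/100 ≈ 314.
Year 1990: gap = -2.4 × (11.12 - 5.95) = -12.408%, loss ≈ 3582 × 12.408/100 ≈ 444.
Year 1991: gap = -2.4 × (7.59 - 5.95) = -3.936%, loss ≈ 3582 × 3.936/100 ≈ 141.
Year 1992: gap = -2.4 × (7.91 - 5.95) = -4.704%, loss ≈ 3582 × 4.704/100 ≈ 168.
Year 1993: gap = -2.4 × (7.55 - 5.95) = -3.84%, loss ≈ 3582 × 3.84/100 ≈ 138.
Total lost output = 314 + 444 + 141 + 168 + 138 = 1205 billion.

$1,205 billion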